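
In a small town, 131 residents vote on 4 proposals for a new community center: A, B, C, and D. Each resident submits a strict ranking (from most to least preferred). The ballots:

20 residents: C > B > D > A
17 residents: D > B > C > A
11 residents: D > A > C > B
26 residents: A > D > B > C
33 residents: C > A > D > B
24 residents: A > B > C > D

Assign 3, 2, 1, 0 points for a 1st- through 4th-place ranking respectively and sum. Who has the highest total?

A: 20·0 + 17·0 + 11·2 + 26·3 + 33·2 + 24·3 = 238
B: 20·2 + 17·2 + 11·0 + 26·1 + 33·0 + 24·2 = 148
C: 20·3 + 17·1 + 11·1 + 26·0 + 33·3 + 24·1 = 211
D: 20·1 + 17·3 + 11·3 + 26·2 + 33·1 + 24·0 = 189
A has the highest Borda score (238).

A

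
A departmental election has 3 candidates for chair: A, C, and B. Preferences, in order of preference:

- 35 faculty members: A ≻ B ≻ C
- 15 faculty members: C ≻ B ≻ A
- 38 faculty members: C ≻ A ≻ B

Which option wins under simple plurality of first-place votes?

First-place votes: A 35, C 53, B 0.
C has the most first-place votes.

C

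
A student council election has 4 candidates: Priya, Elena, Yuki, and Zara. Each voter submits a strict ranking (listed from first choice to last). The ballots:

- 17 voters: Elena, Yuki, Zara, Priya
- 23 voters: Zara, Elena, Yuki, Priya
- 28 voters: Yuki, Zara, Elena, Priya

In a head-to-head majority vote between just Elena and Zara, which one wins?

Voters preferring Elena to Zara: 17; preferring Zara to Elena: 51.
Zara wins the head-to-head.

Zara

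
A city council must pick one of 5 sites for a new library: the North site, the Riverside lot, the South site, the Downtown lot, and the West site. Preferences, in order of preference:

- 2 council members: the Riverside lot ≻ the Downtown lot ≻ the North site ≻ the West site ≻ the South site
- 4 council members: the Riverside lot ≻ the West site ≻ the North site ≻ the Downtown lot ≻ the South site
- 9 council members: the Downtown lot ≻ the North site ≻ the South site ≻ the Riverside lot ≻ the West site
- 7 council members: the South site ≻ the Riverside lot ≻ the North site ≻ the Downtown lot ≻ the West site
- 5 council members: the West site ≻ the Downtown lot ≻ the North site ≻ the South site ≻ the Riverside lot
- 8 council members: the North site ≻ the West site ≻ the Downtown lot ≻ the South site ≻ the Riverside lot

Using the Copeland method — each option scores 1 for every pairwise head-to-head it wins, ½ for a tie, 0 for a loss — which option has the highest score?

the North site

the North site: beats the Riverside lot, the South site, the Downtown lot, and the West site → score 4.
the Riverside lot: beats the West site; loses to the North site, the South site, and the Downtown lot → score 1.
the South site: beats the Riverside lot; loses to the North site, the Downtown lot, and the West site → score 1.
the Downtown lot: beats the Riverside lot, the South site, and the West site; loses to the North site → score 3.
the West site: beats the South site; loses to the North site, the Riverside lot, and the Downtown lot → score 1.
the North site has the best pairwise record.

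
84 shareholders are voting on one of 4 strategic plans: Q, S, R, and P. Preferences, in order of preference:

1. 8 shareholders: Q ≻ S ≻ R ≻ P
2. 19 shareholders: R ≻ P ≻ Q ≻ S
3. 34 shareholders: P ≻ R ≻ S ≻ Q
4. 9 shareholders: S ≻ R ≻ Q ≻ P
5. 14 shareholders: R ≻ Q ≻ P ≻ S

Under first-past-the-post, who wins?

P

First-place votes: Q 8, S 9, R 33, P 34.
P has the most first-place votes.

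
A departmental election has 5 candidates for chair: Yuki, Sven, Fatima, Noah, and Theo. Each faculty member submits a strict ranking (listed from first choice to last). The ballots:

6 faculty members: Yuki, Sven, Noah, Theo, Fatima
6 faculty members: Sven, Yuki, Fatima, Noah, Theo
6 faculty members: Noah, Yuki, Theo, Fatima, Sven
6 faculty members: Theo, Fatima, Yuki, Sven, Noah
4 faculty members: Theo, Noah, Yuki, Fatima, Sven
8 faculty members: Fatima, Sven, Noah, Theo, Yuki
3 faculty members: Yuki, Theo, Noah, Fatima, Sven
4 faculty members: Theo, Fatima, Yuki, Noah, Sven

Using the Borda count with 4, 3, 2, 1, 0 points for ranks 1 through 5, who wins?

Yuki: 6·4 + 6·3 + 6·3 + 6·2 + 4·2 + 8·0 + 3·4 + 4·2 = 100
Sven: 6·3 + 6·4 + 6·0 + 6·1 + 4·0 + 8·3 + 3·0 + 4·0 = 72
Fatima: 6·0 + 6·2 + 6·1 + 6·3 + 4·1 + 8·4 + 3·1 + 4·3 = 87
Noah: 6·2 + 6·1 + 6·4 + 6·0 + 4·3 + 8·2 + 3·2 + 4·1 = 80
Theo: 6·1 + 6·0 + 6·2 + 6·4 + 4·4 + 8·1 + 3·3 + 4·4 = 91
Yuki has the highest Borda score (100).

Yuki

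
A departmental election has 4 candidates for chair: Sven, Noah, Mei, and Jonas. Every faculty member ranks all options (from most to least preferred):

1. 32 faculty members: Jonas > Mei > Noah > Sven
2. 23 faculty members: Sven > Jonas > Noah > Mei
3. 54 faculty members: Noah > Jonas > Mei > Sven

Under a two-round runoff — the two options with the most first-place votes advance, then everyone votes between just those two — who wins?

Round 1 first-place votes: Sven 23, Noah 54, Mei 0, Jonas 32.
Noah and Jonas advance.
Runoff: Noah is preferred to Jonas by 54 voters; Jonas by 55.
Jonas wins the runoff.

Jonas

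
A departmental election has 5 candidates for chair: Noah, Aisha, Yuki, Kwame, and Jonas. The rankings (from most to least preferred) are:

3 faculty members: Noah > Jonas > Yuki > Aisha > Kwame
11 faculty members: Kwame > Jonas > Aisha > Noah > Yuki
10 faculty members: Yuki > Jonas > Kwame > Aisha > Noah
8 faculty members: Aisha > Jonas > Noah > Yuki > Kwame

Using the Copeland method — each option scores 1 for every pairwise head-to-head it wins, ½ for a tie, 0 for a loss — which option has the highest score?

Jonas

Noah: beats Yuki; loses to Aisha, Kwame, and Jonas → score 1.
Aisha: beats Noah and Yuki; loses to Kwame and Jonas → score 2.
Yuki: beats Kwame; loses to Noah, Aisha, and Jonas → score 1.
Kwame: beats Noah and Aisha; loses to Yuki and Jonas → score 2.
Jonas: beats Noah, Aisha, Yuki, and Kwame → score 4.
Jonas has the best pairwise record.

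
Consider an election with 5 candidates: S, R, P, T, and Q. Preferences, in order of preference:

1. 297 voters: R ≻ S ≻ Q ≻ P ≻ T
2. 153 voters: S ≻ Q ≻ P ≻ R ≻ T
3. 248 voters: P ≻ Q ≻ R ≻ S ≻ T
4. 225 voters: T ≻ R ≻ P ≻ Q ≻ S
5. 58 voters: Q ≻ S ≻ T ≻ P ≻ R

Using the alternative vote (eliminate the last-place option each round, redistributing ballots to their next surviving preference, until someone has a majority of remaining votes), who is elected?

R

Round 1: S 153, R 297, P 248, T 225, Q 58. Eliminate Q.
Round 2: S 211, R 297, P 248, T 225. Eliminate S.
Round 3: R 297, P 401, T 283. Eliminate T.
Round 4: R 522, P 459. R has a majority.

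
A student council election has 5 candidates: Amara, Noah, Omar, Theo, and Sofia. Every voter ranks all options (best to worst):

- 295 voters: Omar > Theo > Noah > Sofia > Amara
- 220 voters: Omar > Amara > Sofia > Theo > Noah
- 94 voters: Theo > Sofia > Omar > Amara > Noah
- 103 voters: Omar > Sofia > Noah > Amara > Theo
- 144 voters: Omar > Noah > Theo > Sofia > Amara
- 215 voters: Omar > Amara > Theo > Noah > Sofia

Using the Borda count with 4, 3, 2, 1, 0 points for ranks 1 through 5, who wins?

Omar

Amara: 295·0 + 220·3 + 94·1 + 103·1 + 144·0 + 215·3 = 1502
Noah: 295·2 + 220·0 + 94·0 + 103·2 + 144·3 + 215·1 = 1443
Omar: 295·4 + 220·4 + 94·2 + 103·4 + 144·4 + 215·4 = 4096
Theo: 295·3 + 220·1 + 94·4 + 103·0 + 144·2 + 215·2 = 2199
Sofia: 295·1 + 220·2 + 94·3 + 103·3 + 144·1 + 215·0 = 1470
Omar has the highest Borda score (4096).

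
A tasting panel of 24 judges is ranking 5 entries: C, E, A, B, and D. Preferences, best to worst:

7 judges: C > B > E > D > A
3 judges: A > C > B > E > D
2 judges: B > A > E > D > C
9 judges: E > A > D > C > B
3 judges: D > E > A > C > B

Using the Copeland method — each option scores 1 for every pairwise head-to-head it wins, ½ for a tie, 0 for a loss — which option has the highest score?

C: beats B; loses to E, A, and D → score 1.
E: beats C, A, and D; ties B → score 3.5.
A: beats C, B, and D; loses to E → score 3.
B: ties E and D; loses to C and A → score 1.
D: beats C; ties B; loses to E and A → score 1.5.
E has the best pairwise record.

E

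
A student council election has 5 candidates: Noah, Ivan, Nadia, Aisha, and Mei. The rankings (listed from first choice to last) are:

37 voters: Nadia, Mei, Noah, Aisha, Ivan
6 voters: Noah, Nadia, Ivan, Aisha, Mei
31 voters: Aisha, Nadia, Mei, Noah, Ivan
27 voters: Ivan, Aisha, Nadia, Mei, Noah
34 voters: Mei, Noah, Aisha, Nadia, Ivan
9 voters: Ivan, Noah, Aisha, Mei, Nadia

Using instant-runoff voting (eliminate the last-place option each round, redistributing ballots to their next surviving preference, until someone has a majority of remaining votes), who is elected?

Round 1: Noah 6, Ivan 36, Nadia 37, Aisha 31, Mei 34. Eliminate Noah.
Round 2: Ivan 36, Nadia 43, Aisha 31, Mei 34. Eliminate Aisha.
Round 3: Ivan 36, Nadia 74, Mei 34. Nadia has a majority.

Nadia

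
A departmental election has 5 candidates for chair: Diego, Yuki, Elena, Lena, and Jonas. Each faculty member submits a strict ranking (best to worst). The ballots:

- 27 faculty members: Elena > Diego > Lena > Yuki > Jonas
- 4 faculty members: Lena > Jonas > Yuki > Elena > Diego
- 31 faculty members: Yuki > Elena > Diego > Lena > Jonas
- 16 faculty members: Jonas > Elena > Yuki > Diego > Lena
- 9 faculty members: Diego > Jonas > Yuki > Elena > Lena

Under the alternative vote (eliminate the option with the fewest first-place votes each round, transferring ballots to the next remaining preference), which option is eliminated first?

Round 1: Diego 9, Yuki 31, Elena 27, Lena 4, Jonas 16. Eliminate Lena.

Lena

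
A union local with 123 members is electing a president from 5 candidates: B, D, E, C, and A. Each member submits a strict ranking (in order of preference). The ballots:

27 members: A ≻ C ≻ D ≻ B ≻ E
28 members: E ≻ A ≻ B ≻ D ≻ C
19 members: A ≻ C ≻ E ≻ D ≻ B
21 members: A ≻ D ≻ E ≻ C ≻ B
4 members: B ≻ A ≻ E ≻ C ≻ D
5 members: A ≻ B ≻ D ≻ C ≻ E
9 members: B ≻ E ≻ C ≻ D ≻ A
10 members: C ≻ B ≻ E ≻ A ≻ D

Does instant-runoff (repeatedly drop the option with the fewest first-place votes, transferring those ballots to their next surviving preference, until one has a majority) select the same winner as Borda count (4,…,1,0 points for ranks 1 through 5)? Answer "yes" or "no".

Instant-runoff — R1 B 13, D 0, E 28, C 10, A 72 (A winner). Winner: A.
Borda — scores: B 180, D 183, E 247, C 226, A 394. Winner: A.
The two methods agree.

yes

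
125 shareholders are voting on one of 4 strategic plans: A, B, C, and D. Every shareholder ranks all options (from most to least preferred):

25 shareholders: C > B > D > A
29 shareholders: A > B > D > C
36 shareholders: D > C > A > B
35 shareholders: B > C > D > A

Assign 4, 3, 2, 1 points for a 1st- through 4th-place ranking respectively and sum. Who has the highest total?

C

A: 25·1 + 29·4 + 36·2 + 35·1 = 248
B: 25·3 + 29·3 + 36·1 + 35·4 = 338
C: 25·4 + 29·1 + 36·3 + 35·3 = 342
D: 25·2 + 29·2 + 36·4 + 35·2 = 322
C has the highest Borda score (342).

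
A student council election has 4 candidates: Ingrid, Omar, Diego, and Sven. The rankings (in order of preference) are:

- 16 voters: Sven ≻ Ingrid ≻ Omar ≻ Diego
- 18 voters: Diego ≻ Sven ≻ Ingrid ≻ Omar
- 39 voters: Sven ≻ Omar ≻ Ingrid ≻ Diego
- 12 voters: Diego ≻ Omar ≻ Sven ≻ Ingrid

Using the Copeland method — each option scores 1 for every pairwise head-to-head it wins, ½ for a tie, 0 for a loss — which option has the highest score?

Sven

Ingrid: beats Diego; loses to Omar and Sven → score 1.
Omar: beats Ingrid and Diego; loses to Sven → score 2.
Diego: loses to Ingrid, Omar, and Sven → score 0.
Sven: beats Ingrid, Omar, and Diego → score 3.
Sven has the best pairwise record.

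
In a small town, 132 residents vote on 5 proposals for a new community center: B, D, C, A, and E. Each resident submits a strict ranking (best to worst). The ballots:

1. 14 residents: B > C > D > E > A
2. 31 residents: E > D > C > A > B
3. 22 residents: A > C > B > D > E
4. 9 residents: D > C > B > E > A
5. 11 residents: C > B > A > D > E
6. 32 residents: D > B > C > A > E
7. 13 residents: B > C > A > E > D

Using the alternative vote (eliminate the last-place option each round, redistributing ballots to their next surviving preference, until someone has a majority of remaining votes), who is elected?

Round 1: B 27, D 41, C 11, A 22, E 31. Eliminate C.
Round 2: B 38, D 41, A 22, E 31. Eliminate A.
Round 3: B 60, D 41, E 31. Eliminate E.
Round 4: B 60, D 72. D has a majority.

D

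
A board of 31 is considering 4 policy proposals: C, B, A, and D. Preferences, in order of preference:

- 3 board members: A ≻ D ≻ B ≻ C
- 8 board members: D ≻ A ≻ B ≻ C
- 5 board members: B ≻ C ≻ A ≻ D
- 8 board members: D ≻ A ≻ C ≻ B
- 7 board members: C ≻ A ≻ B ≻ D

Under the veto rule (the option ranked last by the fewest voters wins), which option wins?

Last-place votes: C 11, B 8, A 0, D 12.
A is ranked last by the fewest voters, so A wins.

A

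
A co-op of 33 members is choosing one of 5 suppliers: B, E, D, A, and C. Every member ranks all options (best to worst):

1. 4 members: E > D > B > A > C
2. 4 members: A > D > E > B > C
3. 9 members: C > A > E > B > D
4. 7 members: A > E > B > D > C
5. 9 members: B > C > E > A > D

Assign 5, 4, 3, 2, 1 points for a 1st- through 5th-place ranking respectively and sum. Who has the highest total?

B: 4·3 + 4·2 + 9·2 + 7·3 + 9·5 = 104
E: 4·5 + 4·3 + 9·3 + 7·4 + 9·3 = 114
D: 4·4 + 4·4 + 9·1 + 7·2 + 9·1 = 64
A: 4·2 + 4·5 + 9·4 + 7·5 + 9·2 = 117
C: 4·1 + 4·1 + 9·5 + 7·1 + 9·4 = 96
A has the highest Borda score (117).

A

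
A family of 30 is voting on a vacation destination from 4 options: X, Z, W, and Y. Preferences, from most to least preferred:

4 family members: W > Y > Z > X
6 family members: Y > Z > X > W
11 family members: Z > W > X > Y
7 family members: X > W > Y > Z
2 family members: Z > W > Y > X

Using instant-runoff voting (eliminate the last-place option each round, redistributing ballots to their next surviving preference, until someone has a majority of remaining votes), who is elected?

Round 1: X 7, Z 13, W 4, Y 6. Eliminate W.
Round 2: X 7, Z 13, Y 10. Eliminate X.
Round 3: Z 13, Y 17. Y has a majority.

Y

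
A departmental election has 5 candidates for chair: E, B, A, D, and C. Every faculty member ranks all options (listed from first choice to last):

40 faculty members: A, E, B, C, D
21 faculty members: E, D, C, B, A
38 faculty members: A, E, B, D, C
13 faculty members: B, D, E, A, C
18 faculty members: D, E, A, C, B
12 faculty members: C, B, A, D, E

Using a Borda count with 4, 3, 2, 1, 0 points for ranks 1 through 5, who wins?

E

E: 40·3 + 21·4 + 38·3 + 13·2 + 18·3 + 12·0 = 398
B: 40·2 + 21·1 + 38·2 + 13·4 + 18·0 + 12·3 = 265
A: 40·4 + 21·0 + 38·4 + 13·1 + 18·2 + 12·2 = 385
D: 40·0 + 21·3 + 38·1 + 13·3 + 18·4 + 12·1 = 224
C: 40·1 + 21·2 + 38·0 + 13·0 + 18·1 + 12·4 = 148
E has the highest Borda score (398).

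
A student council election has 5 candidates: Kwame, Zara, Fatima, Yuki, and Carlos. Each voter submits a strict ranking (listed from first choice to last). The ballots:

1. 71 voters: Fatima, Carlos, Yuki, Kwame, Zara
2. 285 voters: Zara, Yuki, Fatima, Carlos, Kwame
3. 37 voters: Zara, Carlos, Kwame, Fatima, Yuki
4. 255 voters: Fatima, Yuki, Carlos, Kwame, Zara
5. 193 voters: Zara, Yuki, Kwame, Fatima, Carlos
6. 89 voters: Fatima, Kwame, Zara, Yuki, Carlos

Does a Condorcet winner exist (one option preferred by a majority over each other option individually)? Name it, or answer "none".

Zara vs Kwame: 515–415 for Zara.
Zara vs Fatima: 515–415 for Zara.
Zara vs Yuki: 604–326 for Zara.
Zara vs Carlos: 604–326 for Zara.
Zara beats every other option head-to-head.

Zara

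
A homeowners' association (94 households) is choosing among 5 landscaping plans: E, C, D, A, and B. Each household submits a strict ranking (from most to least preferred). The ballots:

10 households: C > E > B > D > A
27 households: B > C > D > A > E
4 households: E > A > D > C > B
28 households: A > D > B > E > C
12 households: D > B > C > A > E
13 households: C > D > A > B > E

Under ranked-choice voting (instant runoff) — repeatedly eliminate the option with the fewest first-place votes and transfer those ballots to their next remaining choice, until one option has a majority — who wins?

B

Round 1: E 4, C 23, D 12, A 28, B 27. Eliminate E.
Round 2: C 23, D 12, A 32, B 27. Eliminate D.
Round 3: C 23, A 32, B 39. Eliminate C.
Round 4: A 45, B 49. B has a majority.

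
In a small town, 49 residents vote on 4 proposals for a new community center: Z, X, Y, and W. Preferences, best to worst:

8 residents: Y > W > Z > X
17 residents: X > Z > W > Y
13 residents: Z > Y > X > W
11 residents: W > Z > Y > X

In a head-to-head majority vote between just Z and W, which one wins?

Z

Voters preferring Z to W: 30; preferring W to Z: 19.
Z wins the head-to-head.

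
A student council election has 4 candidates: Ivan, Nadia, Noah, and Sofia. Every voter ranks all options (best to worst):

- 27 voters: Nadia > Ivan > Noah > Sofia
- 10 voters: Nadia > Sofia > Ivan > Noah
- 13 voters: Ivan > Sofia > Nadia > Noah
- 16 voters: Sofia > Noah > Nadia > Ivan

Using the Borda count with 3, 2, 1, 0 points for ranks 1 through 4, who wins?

Ivan: 27·2 + 10·1 + 13·3 + 16·0 = 103
Nadia: 27·3 + 10·3 + 13·1 + 16·1 = 140
Noah: 27·1 + 10·0 + 13·0 + 16·2 = 59
Sofia: 27·0 + 10·2 + 13·2 + 16·3 = 94
Nadia has the highest Borda score (140).

Nadia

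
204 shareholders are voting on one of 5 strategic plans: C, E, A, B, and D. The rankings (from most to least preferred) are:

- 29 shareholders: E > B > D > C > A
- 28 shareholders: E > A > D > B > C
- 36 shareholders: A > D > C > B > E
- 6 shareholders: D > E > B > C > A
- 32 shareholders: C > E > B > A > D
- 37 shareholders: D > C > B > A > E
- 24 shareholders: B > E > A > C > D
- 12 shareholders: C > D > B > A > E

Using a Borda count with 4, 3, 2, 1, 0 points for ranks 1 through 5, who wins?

D

C: 29·1 + 28·0 + 36·2 + 6·1 + 32·4 + 37·3 + 24·1 + 12·4 = 418
E: 29·4 + 28·4 + 36·0 + 6·3 + 32·3 + 37·0 + 24·3 + 12·0 = 414
A: 29·0 + 28·3 + 36·4 + 6·0 + 32·1 + 37·1 + 24·2 + 12·1 = 357
B: 29·3 + 28·1 + 36·1 + 6·2 + 32·2 + 37·2 + 24·4 + 12·2 = 421
D: 29·2 + 28·2 + 36·3 + 6·4 + 32·0 + 37·4 + 24·0 + 12·3 = 430
D has the highest Borda score (430).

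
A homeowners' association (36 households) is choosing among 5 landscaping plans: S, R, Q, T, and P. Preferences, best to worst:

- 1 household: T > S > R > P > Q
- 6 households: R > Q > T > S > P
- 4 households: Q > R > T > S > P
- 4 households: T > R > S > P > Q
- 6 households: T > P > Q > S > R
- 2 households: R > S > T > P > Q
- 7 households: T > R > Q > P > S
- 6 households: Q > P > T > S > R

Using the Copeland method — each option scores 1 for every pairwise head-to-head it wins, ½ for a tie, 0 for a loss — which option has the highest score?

T

S: loses to R, Q, T, and P → score 0.
R: beats S, Q, and P; loses to T → score 3.
Q: beats S and P; loses to R and T → score 2.
T: beats S, R, Q, and P → score 4.
P: beats S; loses to R, Q, and T → score 1.
T has the best pairwise record.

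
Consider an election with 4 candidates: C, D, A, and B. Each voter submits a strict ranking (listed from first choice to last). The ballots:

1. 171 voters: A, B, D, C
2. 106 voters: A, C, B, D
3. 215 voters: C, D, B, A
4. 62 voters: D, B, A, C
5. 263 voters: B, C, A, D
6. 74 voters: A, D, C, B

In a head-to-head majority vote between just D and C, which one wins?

Voters preferring D to C: 307; preferring C to D: 584.
C wins the head-to-head.

C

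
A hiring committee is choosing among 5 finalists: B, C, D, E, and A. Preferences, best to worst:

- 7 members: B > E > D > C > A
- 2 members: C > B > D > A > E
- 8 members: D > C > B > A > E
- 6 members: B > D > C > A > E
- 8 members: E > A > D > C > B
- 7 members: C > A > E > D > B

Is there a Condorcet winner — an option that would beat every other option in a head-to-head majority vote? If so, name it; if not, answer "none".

Checking pairwise contests:
C beats B 25–13.
D beats C 29–9.
E beats D 22–16.
B beats E 23–15.
B beats A 23–15.
Every option loses at least one head-to-head, so there is no Condorcet winner.

none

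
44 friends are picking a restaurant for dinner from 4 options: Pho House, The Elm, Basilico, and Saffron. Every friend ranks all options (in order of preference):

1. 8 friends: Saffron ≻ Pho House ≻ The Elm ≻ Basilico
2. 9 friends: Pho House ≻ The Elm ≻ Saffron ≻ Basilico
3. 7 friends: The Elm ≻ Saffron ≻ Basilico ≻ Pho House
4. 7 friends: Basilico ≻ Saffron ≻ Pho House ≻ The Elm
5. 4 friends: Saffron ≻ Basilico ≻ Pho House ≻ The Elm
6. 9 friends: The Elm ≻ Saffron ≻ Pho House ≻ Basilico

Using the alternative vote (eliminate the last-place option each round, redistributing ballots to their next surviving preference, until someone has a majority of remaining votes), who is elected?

The Elm

Round 1: Pho House 9, The Elm 16, Basilico 7, Saffron 12. Eliminate Basilico.
Round 2: Pho House 9, The Elm 16, Saffron 19. Eliminate Pho House.
Round 3: The Elm 25, Saffron 19. The Elm has a majority.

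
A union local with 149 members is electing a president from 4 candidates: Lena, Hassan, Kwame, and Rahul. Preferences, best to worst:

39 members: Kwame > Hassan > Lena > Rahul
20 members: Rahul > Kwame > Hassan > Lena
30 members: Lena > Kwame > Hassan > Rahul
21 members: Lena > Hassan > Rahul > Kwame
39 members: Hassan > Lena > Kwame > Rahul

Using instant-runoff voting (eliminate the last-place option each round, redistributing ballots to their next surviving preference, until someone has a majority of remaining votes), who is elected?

Lena

Round 1: Lena 51, Hassan 39, Kwame 39, Rahul 20. Eliminate Rahul.
Round 2: Lena 51, Hassan 39, Kwame 59. Eliminate Hassan.
Round 3: Lena 90, Kwame 59. Lena has a majority.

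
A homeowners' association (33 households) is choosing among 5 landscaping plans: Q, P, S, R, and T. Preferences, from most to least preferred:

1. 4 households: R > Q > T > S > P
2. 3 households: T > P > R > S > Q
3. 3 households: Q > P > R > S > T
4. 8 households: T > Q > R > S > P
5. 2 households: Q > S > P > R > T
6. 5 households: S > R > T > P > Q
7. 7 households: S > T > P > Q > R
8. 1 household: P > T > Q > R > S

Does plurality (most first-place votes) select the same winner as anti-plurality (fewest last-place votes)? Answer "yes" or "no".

Plurality — first-place votes: Q 5, P 1, S 12, R 4, T 11. Winner: S.
Anti-plurality — last-place votes: Q 8, P 12, S 1, R 7, T 5. Winner: S.
The two methods agree.

yes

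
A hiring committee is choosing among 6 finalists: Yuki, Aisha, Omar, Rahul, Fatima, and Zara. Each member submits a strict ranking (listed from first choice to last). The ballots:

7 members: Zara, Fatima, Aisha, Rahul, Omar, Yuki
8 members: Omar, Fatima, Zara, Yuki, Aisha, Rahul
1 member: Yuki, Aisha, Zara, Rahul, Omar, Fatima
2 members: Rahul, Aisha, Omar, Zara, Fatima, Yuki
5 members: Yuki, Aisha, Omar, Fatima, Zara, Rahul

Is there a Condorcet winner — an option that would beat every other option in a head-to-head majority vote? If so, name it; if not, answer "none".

none

Checking pairwise contests:
Omar beats Yuki 17–6.
Yuki beats Aisha 14–9.
Aisha beats Omar 15–8.
Yuki beats Rahul 14–9.
Omar beats Fatima 16–7.
Omar beats Zara 15–8.
Every option loses at least one head-to-head, so there is no Condorcet winner.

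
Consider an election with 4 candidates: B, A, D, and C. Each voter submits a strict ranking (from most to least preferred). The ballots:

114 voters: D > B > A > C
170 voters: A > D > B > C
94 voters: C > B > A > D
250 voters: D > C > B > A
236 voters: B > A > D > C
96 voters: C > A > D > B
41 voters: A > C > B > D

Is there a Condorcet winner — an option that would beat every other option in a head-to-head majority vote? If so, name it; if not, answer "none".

none

Checking pairwise contests:
D beats B 630–371.
B beats A 694–307.
A beats D 637–364.
B beats C 520–481.
Every option loses at least one head-to-head, so there is no Condorcet winner.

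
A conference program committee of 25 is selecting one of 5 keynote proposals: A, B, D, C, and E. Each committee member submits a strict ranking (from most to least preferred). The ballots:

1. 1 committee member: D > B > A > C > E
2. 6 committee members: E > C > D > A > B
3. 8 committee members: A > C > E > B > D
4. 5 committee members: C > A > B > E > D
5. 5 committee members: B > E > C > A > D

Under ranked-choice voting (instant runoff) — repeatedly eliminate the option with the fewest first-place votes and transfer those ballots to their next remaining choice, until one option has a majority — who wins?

Round 1: A 8, B 5, D 1, C 5, E 6. Eliminate D.
Round 2: A 8, B 6, C 5, E 6. Eliminate C.
Round 3: A 13, B 6, E 6. A has a majority.

A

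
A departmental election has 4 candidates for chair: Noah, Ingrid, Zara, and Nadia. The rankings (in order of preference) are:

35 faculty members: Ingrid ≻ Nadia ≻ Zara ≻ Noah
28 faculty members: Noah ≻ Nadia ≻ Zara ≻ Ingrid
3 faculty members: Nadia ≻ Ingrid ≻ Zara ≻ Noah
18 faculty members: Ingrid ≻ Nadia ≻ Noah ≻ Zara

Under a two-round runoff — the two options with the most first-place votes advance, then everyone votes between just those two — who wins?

Round 1 first-place votes: Noah 28, Ingrid 53, Zara 0, Nadia 3.
Ingrid and Noah advance.
Runoff: Ingrid is preferred to Noah by 56 voters; Noah by 28.
Ingrid wins the runoff.

Ingrid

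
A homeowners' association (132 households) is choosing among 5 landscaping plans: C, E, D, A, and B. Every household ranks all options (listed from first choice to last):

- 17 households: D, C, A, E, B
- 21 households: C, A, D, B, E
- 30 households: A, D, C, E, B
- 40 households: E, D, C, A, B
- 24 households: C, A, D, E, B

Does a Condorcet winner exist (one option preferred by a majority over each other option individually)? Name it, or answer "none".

Checking pairwise contests:
D beats C 87–45.
C beats E 92–40.
A beats D 75–57.
C beats A 102–30.
C beats B 132–0.
Every option loses at least one head-to-head, so there is no Condorcet winner.

none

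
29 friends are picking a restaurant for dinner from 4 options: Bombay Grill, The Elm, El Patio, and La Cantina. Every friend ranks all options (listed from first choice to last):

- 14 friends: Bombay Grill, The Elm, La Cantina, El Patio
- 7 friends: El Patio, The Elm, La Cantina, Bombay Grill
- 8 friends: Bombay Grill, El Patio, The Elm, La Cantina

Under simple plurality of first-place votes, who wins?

Bombay Grill

First-place votes: Bombay Grill 22, The Elm 0, El Patio 7, La Cantina 0.
Bombay Grill has the most first-place votes.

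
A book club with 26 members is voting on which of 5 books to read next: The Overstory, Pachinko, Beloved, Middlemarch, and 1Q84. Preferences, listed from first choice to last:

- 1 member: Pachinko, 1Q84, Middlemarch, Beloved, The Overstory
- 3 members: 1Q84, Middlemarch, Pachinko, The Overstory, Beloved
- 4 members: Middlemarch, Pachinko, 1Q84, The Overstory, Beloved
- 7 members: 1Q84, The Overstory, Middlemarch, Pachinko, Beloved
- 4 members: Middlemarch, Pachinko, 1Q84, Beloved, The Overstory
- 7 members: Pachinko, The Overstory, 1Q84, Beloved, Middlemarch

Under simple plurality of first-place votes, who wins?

1Q84

First-place votes: The Overstory 0, Pachinko 8, Beloved 0, Middlemarch 8, 1Q84 10.
1Q84 has the most first-place votes.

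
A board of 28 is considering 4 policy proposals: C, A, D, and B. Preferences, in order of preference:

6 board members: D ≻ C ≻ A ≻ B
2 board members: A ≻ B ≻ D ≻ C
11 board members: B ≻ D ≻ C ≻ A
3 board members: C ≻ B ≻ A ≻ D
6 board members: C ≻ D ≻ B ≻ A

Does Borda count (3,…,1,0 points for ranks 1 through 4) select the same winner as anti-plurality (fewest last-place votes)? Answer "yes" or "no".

Borda — scores: C 50, A 15, D 54, B 49. Winner: D.
Anti-plurality — last-place votes: C 2, A 17, D 3, B 6. Winner: C.
The two methods disagree.

no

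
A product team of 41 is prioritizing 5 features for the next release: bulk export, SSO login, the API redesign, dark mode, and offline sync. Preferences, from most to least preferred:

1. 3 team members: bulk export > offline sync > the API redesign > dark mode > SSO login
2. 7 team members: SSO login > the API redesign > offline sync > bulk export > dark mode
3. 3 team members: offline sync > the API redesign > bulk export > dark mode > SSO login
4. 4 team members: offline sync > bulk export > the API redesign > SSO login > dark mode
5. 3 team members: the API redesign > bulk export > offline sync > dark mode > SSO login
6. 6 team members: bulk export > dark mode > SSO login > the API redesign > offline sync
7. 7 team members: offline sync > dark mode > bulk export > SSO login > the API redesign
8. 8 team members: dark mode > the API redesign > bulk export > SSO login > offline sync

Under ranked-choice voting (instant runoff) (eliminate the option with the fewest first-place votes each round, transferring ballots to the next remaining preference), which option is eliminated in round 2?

SSO login

Round 1: bulk export 9, SSO login 7, the API redesign 3, dark mode 8, offline sync 14. Eliminate the API redesign.
Round 2: bulk export 12, SSO login 7, dark mode 8, offline sync 14. Eliminate SSO login.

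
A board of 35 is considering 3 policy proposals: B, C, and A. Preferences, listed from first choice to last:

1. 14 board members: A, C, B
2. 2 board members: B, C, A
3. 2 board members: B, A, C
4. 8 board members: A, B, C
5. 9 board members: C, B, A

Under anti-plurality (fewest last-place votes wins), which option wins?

C

Last-place votes: B 14, C 10, A 11.
C is ranked last by the fewest voters, so C wins.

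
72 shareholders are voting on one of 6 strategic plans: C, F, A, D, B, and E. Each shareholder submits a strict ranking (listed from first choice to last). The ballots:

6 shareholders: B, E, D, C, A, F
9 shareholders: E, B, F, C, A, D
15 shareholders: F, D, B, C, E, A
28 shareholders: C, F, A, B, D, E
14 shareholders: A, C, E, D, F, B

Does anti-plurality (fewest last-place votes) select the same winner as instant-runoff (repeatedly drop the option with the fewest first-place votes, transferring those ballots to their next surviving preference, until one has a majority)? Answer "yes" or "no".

Anti-plurality — last-place votes: C 0, F 6, A 15, D 9, B 14, E 28. Winner: C.
Instant-runoff — R1 C 28, F 15, A 14, D 0, B 6, E 9 (D out); R2 C 28, F 15, A 14, B 6, E 9 (B out); R3 C 28, F 15, A 14, E 15 (A out); R4 C 42, F 15, E 15 (C winner). Winner: C.
The two methods agree.

yes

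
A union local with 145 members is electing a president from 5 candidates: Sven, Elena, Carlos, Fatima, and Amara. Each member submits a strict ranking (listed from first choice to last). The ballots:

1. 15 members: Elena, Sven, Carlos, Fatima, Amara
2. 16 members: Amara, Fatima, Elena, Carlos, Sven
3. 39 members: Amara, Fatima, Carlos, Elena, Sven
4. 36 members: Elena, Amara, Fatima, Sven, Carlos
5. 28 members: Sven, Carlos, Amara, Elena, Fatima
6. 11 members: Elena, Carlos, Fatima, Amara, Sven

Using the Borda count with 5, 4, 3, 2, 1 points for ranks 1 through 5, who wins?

Amara

Sven: 15·4 + 16·1 + 39·1 + 36·2 + 28·5 + 11·1 = 338
Elena: 15·5 + 16·3 + 39·2 + 36·5 + 28·2 + 11·5 = 492
Carlos: 15·3 + 16·2 + 39·3 + 36·1 + 28·4 + 11·4 = 386
Fatima: 15·2 + 16·4 + 39·4 + 36·3 + 28·1 + 11·3 = 419
Amara: 15·1 + 16·5 + 39·5 + 36·4 + 28·3 + 11·2 = 540
Amara has the highest Borda score (540).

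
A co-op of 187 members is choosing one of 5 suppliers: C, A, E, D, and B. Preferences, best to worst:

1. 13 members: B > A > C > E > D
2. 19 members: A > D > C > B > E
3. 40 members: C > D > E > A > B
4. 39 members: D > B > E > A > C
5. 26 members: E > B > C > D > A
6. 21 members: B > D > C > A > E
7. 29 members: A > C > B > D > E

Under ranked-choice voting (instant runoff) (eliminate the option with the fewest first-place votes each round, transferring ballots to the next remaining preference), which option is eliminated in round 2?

Round 1: C 40, A 48, E 26, D 39, B 34. Eliminate E.
Round 2: C 40, A 48, D 39, B 60. Eliminate D.

D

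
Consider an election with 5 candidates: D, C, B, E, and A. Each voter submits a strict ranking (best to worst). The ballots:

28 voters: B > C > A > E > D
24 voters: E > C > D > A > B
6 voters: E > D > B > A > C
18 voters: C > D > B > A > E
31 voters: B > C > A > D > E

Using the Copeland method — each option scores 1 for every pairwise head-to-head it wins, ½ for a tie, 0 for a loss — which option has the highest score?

D: loses to C, B, E, and A → score 0.
C: beats D, E, and A; loses to B → score 3.
B: beats D, C, E, and A → score 4.
E: beats D; loses to C, B, and A → score 1.
A: beats D and E; loses to C and B → score 2.
B has the best pairwise record.

B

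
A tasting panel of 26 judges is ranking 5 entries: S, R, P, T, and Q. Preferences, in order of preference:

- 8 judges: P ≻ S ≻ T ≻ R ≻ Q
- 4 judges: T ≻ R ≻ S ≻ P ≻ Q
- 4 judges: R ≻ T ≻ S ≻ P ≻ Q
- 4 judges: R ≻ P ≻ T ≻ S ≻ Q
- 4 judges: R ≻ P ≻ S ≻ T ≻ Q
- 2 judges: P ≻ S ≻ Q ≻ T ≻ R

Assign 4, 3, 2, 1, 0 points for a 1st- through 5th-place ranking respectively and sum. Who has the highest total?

P

S: 8·3 + 4·2 + 4·2 + 4·1 + 4·2 + 2·3 = 58
R: 8·1 + 4·3 + 4·4 + 4·4 + 4·4 + 2·0 = 68
P: 8·4 + 4·1 + 4·1 + 4·3 + 4·3 + 2·4 = 72
T: 8·2 + 4·4 + 4·3 + 4·2 + 4·1 + 2·1 = 58
Q: 8·0 + 4·0 + 4·0 + 4·0 + 4·0 + 2·2 = 4
P has the highest Borda score (72).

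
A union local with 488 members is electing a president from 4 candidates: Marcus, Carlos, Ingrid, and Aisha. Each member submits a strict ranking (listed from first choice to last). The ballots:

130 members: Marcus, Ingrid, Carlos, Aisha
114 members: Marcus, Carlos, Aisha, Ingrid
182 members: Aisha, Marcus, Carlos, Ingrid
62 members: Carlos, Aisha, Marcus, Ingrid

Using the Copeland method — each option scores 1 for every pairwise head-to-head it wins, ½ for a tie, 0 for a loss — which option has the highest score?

Marcus

Marcus: beats Carlos and Ingrid; ties Aisha → score 2.5.
Carlos: beats Ingrid and Aisha; loses to Marcus → score 2.
Ingrid: loses to Marcus, Carlos, and Aisha → score 0.
Aisha: beats Ingrid; ties Marcus; loses to Carlos → score 1.5.
Marcus has the best pairwise record.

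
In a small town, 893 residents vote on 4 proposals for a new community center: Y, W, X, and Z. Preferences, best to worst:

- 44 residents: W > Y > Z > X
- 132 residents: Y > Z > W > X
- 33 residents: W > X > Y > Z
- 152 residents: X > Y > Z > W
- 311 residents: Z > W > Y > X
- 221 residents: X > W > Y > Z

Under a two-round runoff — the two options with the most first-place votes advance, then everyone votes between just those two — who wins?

Round 1 first-place votes: Y 132, W 77, X 373, Z 311.
X and Z advance.
Runoff: X is preferred to Z by 406 voters; Z by 487.
Z wins the runoff.

Z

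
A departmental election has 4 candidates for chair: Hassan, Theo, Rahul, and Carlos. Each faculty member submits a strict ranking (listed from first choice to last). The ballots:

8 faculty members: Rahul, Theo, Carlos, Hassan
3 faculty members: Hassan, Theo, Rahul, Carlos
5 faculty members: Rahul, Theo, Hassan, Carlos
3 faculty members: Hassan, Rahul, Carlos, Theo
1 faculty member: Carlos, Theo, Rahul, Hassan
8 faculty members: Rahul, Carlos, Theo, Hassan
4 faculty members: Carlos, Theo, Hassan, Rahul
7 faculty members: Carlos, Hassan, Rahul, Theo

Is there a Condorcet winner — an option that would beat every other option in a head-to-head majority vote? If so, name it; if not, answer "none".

Rahul vs Hassan: 22–17 for Rahul.
Rahul vs Theo: 31–8 for Rahul.
Rahul vs Carlos: 27–12 for Rahul.
Rahul beats every other option head-to-head.

Rahul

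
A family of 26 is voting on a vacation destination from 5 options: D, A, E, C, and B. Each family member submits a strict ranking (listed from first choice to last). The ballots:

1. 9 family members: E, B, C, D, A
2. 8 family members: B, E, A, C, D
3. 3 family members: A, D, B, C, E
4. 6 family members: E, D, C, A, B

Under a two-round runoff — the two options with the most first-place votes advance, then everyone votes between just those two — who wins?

E

Round 1 first-place votes: D 0, A 3, E 15, C 0, B 8.
E and B advance.
Runoff: E is preferred to B by 15 voters; B by 11.
E wins the runoff.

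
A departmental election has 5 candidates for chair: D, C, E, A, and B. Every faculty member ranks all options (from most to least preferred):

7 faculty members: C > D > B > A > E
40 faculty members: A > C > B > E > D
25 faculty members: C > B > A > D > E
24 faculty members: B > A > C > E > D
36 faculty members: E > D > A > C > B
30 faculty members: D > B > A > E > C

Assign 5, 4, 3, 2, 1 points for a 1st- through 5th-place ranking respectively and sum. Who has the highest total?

D: 7·4 + 40·1 + 25·2 + 24·1 + 36·4 + 30·5 = 436
C: 7·5 + 40·4 + 25·5 + 24·3 + 36·2 + 30·1 = 494
E: 7·1 + 40·2 + 25·1 + 24·2 + 36·5 + 30·2 = 400
A: 7·2 + 40·5 + 25·3 + 24·4 + 36·3 + 30·3 = 583
B: 7·3 + 40·3 + 25·4 + 24·5 + 36·1 + 30·4 = 517
A has the highest Borda score (583).

A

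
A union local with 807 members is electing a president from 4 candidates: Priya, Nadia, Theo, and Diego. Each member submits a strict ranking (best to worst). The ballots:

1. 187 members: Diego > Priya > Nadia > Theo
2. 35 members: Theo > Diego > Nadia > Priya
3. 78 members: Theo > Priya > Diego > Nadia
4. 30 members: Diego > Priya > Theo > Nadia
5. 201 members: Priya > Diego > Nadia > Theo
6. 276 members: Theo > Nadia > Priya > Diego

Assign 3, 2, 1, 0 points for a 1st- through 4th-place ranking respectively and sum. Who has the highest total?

Priya: 187·2 + 35·0 + 78·2 + 30·2 + 201·3 + 276·1 = 1469
Nadia: 187·1 + 35·1 + 78·0 + 30·0 + 201·1 + 276·2 = 975
Theo: 187·0 + 35·3 + 78·3 + 30·1 + 201·0 + 276·3 = 1197
Diego: 187·3 + 35·2 + 78·1 + 30·3 + 201·2 + 276·0 = 1201
Priya has the highest Borda score (1469).

Priya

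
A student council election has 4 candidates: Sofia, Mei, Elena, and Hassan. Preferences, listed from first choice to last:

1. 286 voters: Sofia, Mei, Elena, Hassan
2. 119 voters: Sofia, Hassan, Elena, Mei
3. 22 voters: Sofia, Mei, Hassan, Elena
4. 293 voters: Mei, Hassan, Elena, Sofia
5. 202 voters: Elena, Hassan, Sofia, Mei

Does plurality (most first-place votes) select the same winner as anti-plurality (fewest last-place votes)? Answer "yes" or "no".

Plurality — first-place votes: Sofia 427, Mei 293, Elena 202, Hassan 0. Winner: Sofia.
Anti-plurality — last-place votes: Sofia 293, Mei 321, Elena 22, Hassan 286. Winner: Elena.
The two methods disagree.

no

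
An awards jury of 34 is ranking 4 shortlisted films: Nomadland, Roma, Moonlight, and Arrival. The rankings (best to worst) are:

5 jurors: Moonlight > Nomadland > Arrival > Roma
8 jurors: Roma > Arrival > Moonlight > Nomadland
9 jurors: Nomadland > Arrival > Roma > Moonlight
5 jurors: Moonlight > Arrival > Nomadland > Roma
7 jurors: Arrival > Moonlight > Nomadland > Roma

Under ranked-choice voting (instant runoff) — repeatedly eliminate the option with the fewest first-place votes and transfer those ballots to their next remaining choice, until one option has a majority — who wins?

Moonlight

Round 1: Nomadland 9, Roma 8, Moonlight 10, Arrival 7. Eliminate Arrival.
Round 2: Nomadland 9, Roma 8, Moonlight 17. Eliminate Roma.
Round 3: Nomadland 9, Moonlight 25. Moonlight has a majority.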